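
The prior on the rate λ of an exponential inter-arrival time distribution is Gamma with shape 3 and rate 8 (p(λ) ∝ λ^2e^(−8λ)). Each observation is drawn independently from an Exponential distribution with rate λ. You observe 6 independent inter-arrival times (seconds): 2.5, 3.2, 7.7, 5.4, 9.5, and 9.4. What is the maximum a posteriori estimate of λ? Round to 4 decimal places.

The Exponential(rate=λ) likelihood is ∝ λ^n e^(−λΣtᵢ). Here n = 6 and Σtᵢ = 2.5 + 3.2 + 7.7 + 5.4 + 9.5 + 9.4 = 37.7.
Posterior ∝ λ^2e^(−8λ) · λ^6e^(−37.7λ) = λ^8e^(−45.7λ), i.e. Gamma(9, 45.7).
Mode = (a−1)/b = 8/45.7 ≈ 0.1751.

λ̂_MAP = 0.1751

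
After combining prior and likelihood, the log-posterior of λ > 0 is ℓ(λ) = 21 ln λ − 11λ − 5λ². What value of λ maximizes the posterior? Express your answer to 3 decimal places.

λ̂_MAP = 1.000

ℓ'(λ) = 21/λ − 11 − 10λ. Setting this to zero and multiplying by λ: 10λ² + 11λ − 21 = 0.
λ = (−11 + √(11² + 4·10·21)) / (2·10) = (−11 + √961) / 20 = (−11 + 31)/20 = 1.
ℓ''(λ) = −21/λ² − 10 < 0, confirming a maximum.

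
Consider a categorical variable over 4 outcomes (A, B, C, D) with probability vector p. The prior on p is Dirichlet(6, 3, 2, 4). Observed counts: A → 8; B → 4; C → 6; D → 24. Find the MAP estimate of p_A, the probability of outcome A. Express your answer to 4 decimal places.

MAP estimate of p_A = 0.2453

The posterior is Dirichlet(αᵢ + nᵢ) = Dirichlet(14, 7, 8, 28).
For a Dirichlet(a₁,…,a_K) with all aᵢ > 1, the mode has j-th component (aⱼ − 1)/(Σaᵢ − K).
Here Σaᵢ = 57 and K = 4, so p_A = (14 − 1)/(57 − 4) = 13/53 ≈ 0.2453.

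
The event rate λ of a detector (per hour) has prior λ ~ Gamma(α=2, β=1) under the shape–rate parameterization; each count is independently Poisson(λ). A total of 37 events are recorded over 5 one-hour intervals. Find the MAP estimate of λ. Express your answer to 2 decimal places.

Σxᵢ = 37, n = 5.
Posterior ∝ λe^(−1λ) · λ^37e^(−5λ) = λ^38e^(−6λ), i.e. Gamma(shape=39, rate=6).
The mode of a Gamma(a, b) with a ≥ 1 (shape–rate) is (a−1)/b = 38/6 ≈ 6.33.

λ̂_MAP = 6.33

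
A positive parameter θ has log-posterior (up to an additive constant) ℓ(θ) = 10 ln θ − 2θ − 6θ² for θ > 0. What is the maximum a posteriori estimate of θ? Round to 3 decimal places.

θ̂_MAP = 0.833

ℓ'(θ) = 10/θ − 2 − 12θ. Setting this to zero and multiplying by θ: 12θ² + 2θ − 10 = 0.
θ = (−2 + √(2² + 4·12·10)) / (2·12) = (−2 + √484) / 24 = (−2 + 22)/24 = 5/6.
ℓ''(θ) = −10/θ² − 12 < 0, confirming a maximum.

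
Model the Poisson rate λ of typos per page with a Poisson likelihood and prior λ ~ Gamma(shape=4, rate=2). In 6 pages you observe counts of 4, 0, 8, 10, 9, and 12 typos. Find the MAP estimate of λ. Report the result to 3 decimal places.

λ̂_MAP = 5.750

Σxᵢ = 4+0+8+10+9+12 = 43, with n = 6.
Posterior ∝ λ^3e^(−2λ) · λ^43e^(−6λ) = λ^46e^(−8λ), i.e. Gamma(shape=47, rate=8).
The mode of a Gamma(a, b) with a ≥ 1 (shape–rate) is (a−1)/b = 46/8 ≈ 5.750.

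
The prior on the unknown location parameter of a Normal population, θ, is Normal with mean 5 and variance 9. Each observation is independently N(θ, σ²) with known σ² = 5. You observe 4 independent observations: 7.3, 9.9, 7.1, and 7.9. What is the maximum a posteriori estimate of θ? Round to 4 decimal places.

n = 4; x̄ = (7.3 + 9.9 + 7.1 + 7.9)/4 = 32.2/4 = 8.05.
For a Normal prior and Normal likelihood with known variance, the posterior is Normal; its mode equals its mean, the precision-weighted average.
Prior precision 1/σ₀² = 1/9; data precision n/σ² = 4/5 = 0.8.
θ̂ = ((1/9)·5 + 0.8·8.05) / (1/9 + 0.8) = (1574/225)/(41/45) = 1574/205 ≈ 7.6780.

θ̂_MAP = 7.6780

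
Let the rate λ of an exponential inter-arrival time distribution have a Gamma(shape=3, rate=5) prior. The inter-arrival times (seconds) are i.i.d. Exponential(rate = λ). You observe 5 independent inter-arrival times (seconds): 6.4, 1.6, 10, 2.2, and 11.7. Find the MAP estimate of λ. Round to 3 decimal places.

λ̂_MAP = 0.190

The Exponential(rate=λ) likelihood is ∝ λ^n e^(−λΣtᵢ). Here n = 5 and Σtᵢ = 6.4 + 1.6 + 10 + 2.2 + 11.7 = 31.9.
Posterior ∝ λ^2e^(−5λ) · λ^5e^(−31.9λ) = λ^7e^(−36.9λ), i.e. Gamma(8, 36.9).
Mode = (a−1)/b = 7/36.9 ≈ 0.190.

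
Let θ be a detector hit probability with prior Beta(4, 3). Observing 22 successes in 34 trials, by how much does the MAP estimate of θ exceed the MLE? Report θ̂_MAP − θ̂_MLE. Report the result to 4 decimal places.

Posterior is Beta(26, 15); MAP = (26−1)/(41−2) = 25/39 ≈ 0.64103.
MLE ignores the prior: θ̂_MLE = k/n = 22/34 ≈ 0.64706.
Difference = 25/39 − 22/34 = -4/663 ≈ -0.0060.

MAP − MLE = -0.0060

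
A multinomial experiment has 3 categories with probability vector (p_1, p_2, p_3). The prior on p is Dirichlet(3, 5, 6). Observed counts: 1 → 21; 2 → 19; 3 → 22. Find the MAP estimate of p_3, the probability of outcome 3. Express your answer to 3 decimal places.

MAP estimate: 0.370

The posterior is Dirichlet(αᵢ + nᵢ) = Dirichlet(24, 24, 28).
For a Dirichlet(a₁,…,a_K) with all aᵢ > 1, the mode has j-th component (aⱼ − 1)/(Σaᵢ − K).
Here Σaᵢ = 76 and K = 3, so p_3 = (28 − 1)/(76 − 3) = 27/73 ≈ 0.370.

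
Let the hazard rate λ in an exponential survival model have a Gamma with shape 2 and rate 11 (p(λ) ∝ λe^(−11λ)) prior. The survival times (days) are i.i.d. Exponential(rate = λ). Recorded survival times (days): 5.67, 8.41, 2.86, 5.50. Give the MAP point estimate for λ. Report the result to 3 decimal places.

λ̂_MAP = 0.150

The Exponential(rate=λ) likelihood is ∝ λ^n e^(−λΣtᵢ). Here n = 4 and Σtᵢ = 5.67 + 8.41 + 2.86 + 5.50 = 22.44.
Posterior ∝ λe^(−11λ) · λ^4e^(−22.44λ) = λ^5e^(−33.44λ), i.e. Gamma(6, 33.44).
Mode = (a−1)/b = 5/33.44 ≈ 0.150.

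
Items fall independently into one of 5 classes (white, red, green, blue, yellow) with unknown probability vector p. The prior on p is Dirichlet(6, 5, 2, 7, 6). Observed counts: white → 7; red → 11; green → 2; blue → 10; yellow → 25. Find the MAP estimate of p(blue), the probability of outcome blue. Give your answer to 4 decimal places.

The posterior is Dirichlet(αᵢ + nᵢ) = Dirichlet(13, 16, 4, 17, 31).
For a Dirichlet(a₁,…,a_K) with all aᵢ > 1, the mode has j-th component (aⱼ − 1)/(Σaᵢ − K).
Here Σaᵢ = 81 and K = 5, so p(blue) = (17 − 1)/(81 − 5) = 16/76 ≈ 0.2105.

MAP estimate of p(blue) = 0.2105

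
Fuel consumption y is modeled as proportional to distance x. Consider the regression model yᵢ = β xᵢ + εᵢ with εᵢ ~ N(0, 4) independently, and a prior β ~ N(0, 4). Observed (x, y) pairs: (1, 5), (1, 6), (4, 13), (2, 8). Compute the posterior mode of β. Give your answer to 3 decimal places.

log p(β | y) = −Σ(yᵢ − βxᵢ)²/(2·4) − β²/(2·4) + const.
Setting the derivative to zero: Σxᵢ(yᵢ − βxᵢ)/4 − β/4 = 0, so β = Σxᵢyᵢ / (Σxᵢ² + σ²/τ²).
Σxᵢyᵢ = 1·5 + 1·6 + 4·13 + 2·8 = 79; Σxᵢ² = 22; σ²/τ² = 1.
β̂_MAP = 79 / (22 + 1) = 79/23 ≈ 3.435.

β̂_MAP = 3.435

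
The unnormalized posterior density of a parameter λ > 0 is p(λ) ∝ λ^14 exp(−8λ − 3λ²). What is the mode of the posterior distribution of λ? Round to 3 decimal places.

λ̂_MAP = 1.000

ℓ'(λ) = 14/λ − 8 − 6λ. Setting this to zero and multiplying by λ: 6λ² + 8λ − 14 = 0.
λ = (−8 + √(8² + 4·6·14)) / (2·6) = (−8 + √400) / 12 = (−8 + 20)/12 = 1.
ℓ''(λ) = −14/λ² − 6 < 0, confirming a maximum.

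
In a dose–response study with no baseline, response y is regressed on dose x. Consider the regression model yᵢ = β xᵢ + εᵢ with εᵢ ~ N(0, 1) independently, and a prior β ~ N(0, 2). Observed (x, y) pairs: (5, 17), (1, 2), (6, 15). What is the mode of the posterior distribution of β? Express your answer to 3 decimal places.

β̂_MAP = 2.832

log p(β | y) = −Σ(yᵢ − βxᵢ)²/(2·1) − β²/(2·2) + const.
Setting the derivative to zero: Σxᵢ(yᵢ − βxᵢ)/1 − β/2 = 0, so β = Σxᵢyᵢ / (Σxᵢ² + σ²/τ²).
Σxᵢyᵢ = 5·17 + 1·2 + 6·15 = 177; Σxᵢ² = 62; σ²/τ² = 0.5.
β̂_MAP = 177 / (62 + 0.5) = 177/62.5 ≈ 2.832.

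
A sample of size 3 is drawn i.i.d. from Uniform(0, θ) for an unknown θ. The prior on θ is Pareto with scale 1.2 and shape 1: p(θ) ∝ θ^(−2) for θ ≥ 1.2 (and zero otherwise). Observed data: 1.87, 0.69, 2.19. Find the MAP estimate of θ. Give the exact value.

The Uniform(0, θ) likelihood is θ^(−n) for θ ≥ max(xᵢ), zero otherwise. Here max(xᵢ) = 2.19.
Posterior ∝ θ^(−2) · θ^(−3) = θ^(−5) on θ ≥ max(1.2, 2.19) = 2.19.
This density is strictly decreasing in θ, so the posterior mode lies at the lower boundary of the support.

θ̂_MAP = 2.19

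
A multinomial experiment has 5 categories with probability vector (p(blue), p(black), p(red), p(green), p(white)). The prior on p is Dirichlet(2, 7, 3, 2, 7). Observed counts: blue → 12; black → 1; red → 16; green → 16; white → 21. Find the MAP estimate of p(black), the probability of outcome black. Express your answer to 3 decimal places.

MAP estimate of p(black) = 0.085

The posterior is Dirichlet(αᵢ + nᵢ) = Dirichlet(14, 8, 19, 18, 28).
For a Dirichlet(a₁,…,a_K) with all aᵢ > 1, the mode has j-th component (aⱼ − 1)/(Σaᵢ − K).
Here Σaᵢ = 87 and K = 5, so p(black) = (8 − 1)/(87 − 5) = 7/82 ≈ 0.085.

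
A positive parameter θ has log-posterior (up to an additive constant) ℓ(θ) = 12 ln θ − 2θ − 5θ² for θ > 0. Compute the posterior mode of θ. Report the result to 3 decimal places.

ℓ'(θ) = 12/θ − 2 − 10θ. Setting this to zero and multiplying by θ: 10θ² + 2θ − 12 = 0.
θ = (−2 + √(2² + 4·10·12)) / (2·10) = (−2 + √484) / 20 = (−2 + 22)/20 = 1.
ℓ''(θ) = −12/θ² − 10 < 0, confirming a maximum.

θ̂_MAP = 1.000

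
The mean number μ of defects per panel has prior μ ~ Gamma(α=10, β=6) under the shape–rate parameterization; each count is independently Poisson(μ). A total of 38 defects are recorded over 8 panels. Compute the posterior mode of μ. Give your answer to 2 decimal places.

μ̂_MAP = 3.36

Σxᵢ = 38, n = 8.
Posterior ∝ μ^9e^(−6μ) · μ^38e^(−8μ) = μ^47e^(−14μ), i.e. Gamma(shape=48, rate=14).
The mode of a Gamma(a, b) with a ≥ 1 (shape–rate) is (a−1)/b = 47/14 ≈ 3.36.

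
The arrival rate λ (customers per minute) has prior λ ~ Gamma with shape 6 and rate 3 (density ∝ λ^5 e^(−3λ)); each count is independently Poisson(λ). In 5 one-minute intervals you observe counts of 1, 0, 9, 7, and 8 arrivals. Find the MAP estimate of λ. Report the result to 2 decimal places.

λ̂_MAP = 3.75

Σxᵢ = 1+0+9+7+8 = 25, with n = 5.
Posterior ∝ λ^5e^(−3λ) · λ^25e^(−5λ) = λ^30e^(−8λ), i.e. Gamma(shape=31, rate=8).
The mode of a Gamma(a, b) with a ≥ 1 (shape–rate) is (a−1)/b = 30/8 ≈ 3.75.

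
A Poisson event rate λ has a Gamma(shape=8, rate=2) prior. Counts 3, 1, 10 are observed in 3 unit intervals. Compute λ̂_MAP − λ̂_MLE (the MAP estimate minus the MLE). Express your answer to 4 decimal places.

MAP − MLE = -0.4667

Σxᵢ = 14. Posterior is Gamma(22, 5); MAP = (22−1)/5 = 21/5 ≈ 4.20000.
MLE = x̄ = 14/3 ≈ 4.66667.
Difference = 21/5 − 14/3 = -7/15 ≈ -0.4667.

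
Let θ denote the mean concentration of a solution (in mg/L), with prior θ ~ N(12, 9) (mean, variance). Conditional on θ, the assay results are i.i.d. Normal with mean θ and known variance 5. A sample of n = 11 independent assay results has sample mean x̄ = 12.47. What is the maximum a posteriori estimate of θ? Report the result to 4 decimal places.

n = 11, x̄ = 12.47.
For a Normal prior and Normal likelihood with known variance, the posterior is Normal; its mode equals its mean, the precision-weighted average.
Prior precision 1/σ₀² = 1/9; data precision n/σ² = 11/5 = 2.2.
θ̂ = ((1/9)·12 + 2.2·12.47) / (1/9 + 2.2) = (43151/1500)/(104/45) = 129453/10400 ≈ 12.4474.

θ̂_MAP = 12.4474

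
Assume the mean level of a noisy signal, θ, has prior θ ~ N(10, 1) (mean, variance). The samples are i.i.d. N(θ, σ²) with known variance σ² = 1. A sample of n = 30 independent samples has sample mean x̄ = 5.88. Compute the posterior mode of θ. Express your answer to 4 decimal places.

n = 30, x̄ = 5.88.
For a Normal prior and Normal likelihood with known variance, the posterior is Normal; its mode equals its mean, the precision-weighted average.
Prior precision 1/σ₀² = 1/1 = 1; data precision n/σ² = 30/1 = 30.
θ̂ = (1·10 + 30·5.88) / (1 + 30) = 186.4/31 = 932/155 ≈ 6.0129.

θ̂_MAP = 6.0129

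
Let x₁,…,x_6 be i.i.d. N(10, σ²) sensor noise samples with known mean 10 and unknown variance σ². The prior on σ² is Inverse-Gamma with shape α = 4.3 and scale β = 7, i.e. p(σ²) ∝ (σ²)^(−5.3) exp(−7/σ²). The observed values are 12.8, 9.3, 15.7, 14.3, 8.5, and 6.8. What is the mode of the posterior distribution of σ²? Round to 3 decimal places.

Sum of squared deviations about the known mean: SS = (12.8−10)² + (9.3−10)² + (15.7−10)² + (14.3−10)² + (8.5−10)² + (6.8−10)² = 71.8.
The Normal likelihood contributes (σ²)^(−n/2) exp(−SS/(2σ²)), so the posterior is Inverse-Gamma(α + n/2, β + SS/2) = Inverse-Gamma(7.3, 42.9).
The mode of Inverse-Gamma(a, b) is b/(a+1) = 42.9/8.3 ≈ 5.169.

σ̂²_MAP = 5.169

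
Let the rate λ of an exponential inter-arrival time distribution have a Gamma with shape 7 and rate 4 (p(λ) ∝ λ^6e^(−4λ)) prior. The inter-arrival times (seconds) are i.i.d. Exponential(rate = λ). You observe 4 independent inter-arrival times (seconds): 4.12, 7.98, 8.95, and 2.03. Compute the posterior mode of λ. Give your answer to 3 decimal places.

The Exponential(rate=λ) likelihood is ∝ λ^n e^(−λΣtᵢ). Here n = 4 and Σtᵢ = 4.12 + 7.98 + 8.95 + 2.03 = 23.08.
Posterior ∝ λ^6e^(−4λ) · λ^4e^(−23.08λ) = λ^10e^(−27.08λ), i.e. Gamma(11, 27.08).
Mode = (a−1)/b = 10/27.08 ≈ 0.369.

λ̂_MAP = 0.369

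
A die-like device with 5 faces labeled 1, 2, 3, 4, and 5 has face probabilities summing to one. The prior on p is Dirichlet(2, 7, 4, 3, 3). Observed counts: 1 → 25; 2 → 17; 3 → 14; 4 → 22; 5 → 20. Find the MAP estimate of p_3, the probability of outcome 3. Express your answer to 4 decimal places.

The posterior is Dirichlet(αᵢ + nᵢ) = Dirichlet(27, 24, 18, 25, 23).
For a Dirichlet(a₁,…,a_K) with all aᵢ > 1, the mode has j-th component (aⱼ − 1)/(Σaᵢ − K).
Here Σaᵢ = 117 and K = 5, so p_3 = (18 − 1)/(117 − 5) = 17/112 ≈ 0.1518.

MAP estimate: 0.1518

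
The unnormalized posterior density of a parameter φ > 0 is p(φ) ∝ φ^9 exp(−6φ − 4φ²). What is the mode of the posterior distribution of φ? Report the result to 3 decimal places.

ℓ'(φ) = 9/φ − 6 − 8φ. Setting this to zero and multiplying by φ: 8φ² + 6φ − 9 = 0.
φ = (−6 + √(6² + 4·8·9)) / (2·8) = (−6 + √324) / 16 = (−6 + 18)/16 = 3/4.
ℓ''(φ) = −9/φ² − 8 < 0, confirming a maximum.

φ̂_MAP = 0.750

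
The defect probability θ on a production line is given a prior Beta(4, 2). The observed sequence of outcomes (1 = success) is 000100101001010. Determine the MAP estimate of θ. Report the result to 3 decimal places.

θ̂_MAP = 0.421

Prior: Beta(4, 2).
Data: 5 successes in 15 trials (from the sequence). The binomial likelihood contributes θ^5(1−θ)^10, so the posterior is Beta(4+5, 2+10) = Beta(9, 12).
For Beta(a, b) with a, b > 1 the mode is (a−1)/(a+b−2) = 8/19 ≈ 0.421.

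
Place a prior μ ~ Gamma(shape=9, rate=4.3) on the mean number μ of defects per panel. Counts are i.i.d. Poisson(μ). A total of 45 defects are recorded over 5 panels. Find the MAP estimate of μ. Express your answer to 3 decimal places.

Σxᵢ = 45, n = 5.
Posterior ∝ μ^8e^(−4.3μ) · μ^45e^(−5μ) = μ^53e^(−9.3μ), i.e. Gamma(shape=54, rate=9.3).
The mode of a Gamma(a, b) with a ≥ 1 (shape–rate) is (a−1)/b = 53/9.3 ≈ 5.699.

μ̂_MAP = 5.699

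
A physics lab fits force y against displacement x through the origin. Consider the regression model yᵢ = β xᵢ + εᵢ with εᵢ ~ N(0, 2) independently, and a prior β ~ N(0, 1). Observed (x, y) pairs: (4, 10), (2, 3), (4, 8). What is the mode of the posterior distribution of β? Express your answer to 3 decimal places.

β̂_MAP = 2.053

log p(β | y) = −Σ(yᵢ − βxᵢ)²/(2·2) − β²/(2·1) + const.
Setting the derivative to zero: Σxᵢ(yᵢ − βxᵢ)/2 − β/1 = 0, so β = Σxᵢyᵢ / (Σxᵢ² + σ²/τ²).
Σxᵢyᵢ = 4·10 + 2·3 + 4·8 = 78; Σxᵢ² = 36; σ²/τ² = 2.
β̂_MAP = 78 / (36 + 2) = 78/38 ≈ 2.053.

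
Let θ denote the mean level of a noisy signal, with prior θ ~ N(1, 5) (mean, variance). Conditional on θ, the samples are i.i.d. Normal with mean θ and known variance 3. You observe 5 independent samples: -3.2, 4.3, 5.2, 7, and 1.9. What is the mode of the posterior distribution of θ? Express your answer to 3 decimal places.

n = 5; x̄ = ((-3.2) + 4.3 + 5.2 + 7 + 1.9)/5 = 15.2/5 = 3.04.
For a Normal prior and Normal likelihood with known variance, the posterior is Normal; its mode equals its mean, the precision-weighted average.
Prior precision 1/σ₀² = 1/5 = 0.2; data precision n/σ² = 5/3.
θ̂ = (0.2·1 + (5/3)·3.04) / (0.2 + 5/3) = (79/15)/(28/15) = 79/28 ≈ 2.821.

θ̂_MAP = 2.821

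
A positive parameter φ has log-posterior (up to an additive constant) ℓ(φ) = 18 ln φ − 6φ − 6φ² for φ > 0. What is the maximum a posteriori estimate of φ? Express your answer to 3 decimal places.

ℓ'(φ) = 18/φ − 6 − 12φ. Setting this to zero and multiplying by φ: 12φ² + 6φ − 18 = 0.
φ = (−6 + √(6² + 4·12·18)) / (2·12) = (−6 + √900) / 24 = (−6 + 30)/24 = 1.
ℓ''(φ) = −18/φ² − 12 < 0, confirming a maximum.

φ̂_MAP = 1.000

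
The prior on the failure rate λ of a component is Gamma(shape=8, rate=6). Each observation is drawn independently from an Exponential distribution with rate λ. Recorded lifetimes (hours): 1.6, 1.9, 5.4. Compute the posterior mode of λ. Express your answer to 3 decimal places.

The Exponential(rate=λ) likelihood is ∝ λ^n e^(−λΣtᵢ). Here n = 3 and Σtᵢ = 1.6 + 1.9 + 5.4 = 8.9.
Posterior ∝ λ^7e^(−6λ) · λ^3e^(−8.9λ) = λ^10e^(−14.9λ), i.e. Gamma(11, 14.9).
Mode = (a−1)/b = 10/14.9 ≈ 0.671.

λ̂_MAP = 0.671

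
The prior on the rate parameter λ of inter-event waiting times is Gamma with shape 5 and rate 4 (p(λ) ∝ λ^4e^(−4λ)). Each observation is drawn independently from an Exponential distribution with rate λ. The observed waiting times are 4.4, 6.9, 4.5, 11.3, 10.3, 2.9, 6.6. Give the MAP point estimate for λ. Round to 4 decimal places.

The Exponential(rate=λ) likelihood is ∝ λ^n e^(−λΣtᵢ). Here n = 7 and Σtᵢ = 4.4 + 6.9 + 4.5 + 11.3 + 10.3 + 2.9 + 6.6 = 46.9.
Posterior ∝ λ^4e^(−4λ) · λ^7e^(−46.9λ) = λ^11e^(−50.9λ), i.e. Gamma(12, 50.9).
Mode = (a−1)/b = 11/50.9 ≈ 0.2161.

λ̂_MAP = 0.2161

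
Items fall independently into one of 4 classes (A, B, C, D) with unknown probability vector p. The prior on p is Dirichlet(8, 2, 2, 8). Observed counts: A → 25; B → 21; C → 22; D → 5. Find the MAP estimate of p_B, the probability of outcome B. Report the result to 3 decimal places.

MAP estimate of p_B = 0.247

The posterior is Dirichlet(αᵢ + nᵢ) = Dirichlet(33, 23, 24, 13).
For a Dirichlet(a₁,…,a_K) with all aᵢ > 1, the mode has j-th component (aⱼ − 1)/(Σaᵢ − K).
Here Σaᵢ = 93 and K = 4, so p_B = (23 − 1)/(93 − 4) = 22/89 ≈ 0.247.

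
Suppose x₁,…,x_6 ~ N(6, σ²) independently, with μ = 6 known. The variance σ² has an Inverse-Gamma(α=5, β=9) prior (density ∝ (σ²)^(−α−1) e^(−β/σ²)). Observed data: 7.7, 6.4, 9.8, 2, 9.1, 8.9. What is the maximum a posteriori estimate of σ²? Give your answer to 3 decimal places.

Sum of squared deviations about the known mean: SS = (7.7−6)² + (6.4−6)² + (9.8−6)² + (2−6)² + (9.1−6)² + (8.9−6)² = 51.51.
The Normal likelihood contributes (σ²)^(−n/2) exp(−SS/(2σ²)), so the posterior is Inverse-Gamma(α + n/2, β + SS/2) = Inverse-Gamma(8, 34.755).
The mode of Inverse-Gamma(a, b) is b/(a+1) = 34.755/9 ≈ 3.862.

σ̂²_MAP = 3.862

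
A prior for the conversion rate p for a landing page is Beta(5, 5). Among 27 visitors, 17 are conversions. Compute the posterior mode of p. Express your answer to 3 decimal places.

p̂_MAP = 0.600

Prior: Beta(5, 5).
Data: 17 successes in 27 trials. The binomial likelihood contributes p^17(1−p)^10, so the posterior is Beta(5+17, 5+10) = Beta(22, 15).
For Beta(a, b) with a, b > 1 the mode is (a−1)/(a+b−2) = 21/35 ≈ 0.600.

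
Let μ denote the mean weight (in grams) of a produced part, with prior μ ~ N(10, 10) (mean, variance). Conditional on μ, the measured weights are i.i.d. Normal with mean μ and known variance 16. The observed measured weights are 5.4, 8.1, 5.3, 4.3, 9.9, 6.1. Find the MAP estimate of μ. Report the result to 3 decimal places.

μ̂_MAP = 7.250

n = 6; x̄ = (5.4 + 8.1 + 5.3 + 4.3 + 9.9 + 6.1)/6 = 39.1/6 = 391/60 ≈ 6.5167.
For a Normal prior and Normal likelihood with known variance, the posterior is Normal; its mode equals its mean, the precision-weighted average.
Prior precision 1/σ₀² = 1/10 = 0.1; data precision n/σ² = 6/16 = 0.375.
μ̂ = (0.1·10 + 0.375·(391/60)) / (0.1 + 0.375) = 3.44375/0.475 = 7.250.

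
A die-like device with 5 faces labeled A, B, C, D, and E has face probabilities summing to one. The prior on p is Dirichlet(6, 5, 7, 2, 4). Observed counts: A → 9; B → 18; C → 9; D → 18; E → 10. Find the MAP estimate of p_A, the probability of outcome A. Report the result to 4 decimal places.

MAP estimate of p_A = 0.1687

The posterior is Dirichlet(αᵢ + nᵢ) = Dirichlet(15, 23, 16, 20, 14).
For a Dirichlet(a₁,…,a_K) with all aᵢ > 1, the mode has j-th component (aⱼ − 1)/(Σaᵢ − K).
Here Σaᵢ = 88 and K = 5, so p_A = (15 − 1)/(88 − 5) = 14/83 ≈ 0.1687.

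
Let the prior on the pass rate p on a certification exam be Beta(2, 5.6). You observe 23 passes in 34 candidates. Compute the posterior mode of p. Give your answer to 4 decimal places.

Prior: Beta(2, 5.6).
Data: 23 successes in 34 trials. The binomial likelihood contributes p^23(1−p)^11, so the posterior is Beta(2+23, 5.6+11) = Beta(25, 16.6).
For Beta(a, b) with a, b > 1 the mode is (a−1)/(a+b−2) = 24/39.6 ≈ 0.6061.

p̂_MAP = 0.6061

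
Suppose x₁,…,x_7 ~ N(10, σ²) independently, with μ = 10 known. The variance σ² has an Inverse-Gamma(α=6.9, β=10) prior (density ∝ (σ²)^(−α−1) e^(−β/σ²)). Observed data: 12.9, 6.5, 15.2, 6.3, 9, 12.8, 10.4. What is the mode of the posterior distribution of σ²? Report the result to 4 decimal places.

Sum of squared deviations about the known mean: SS = (12.9−10)² + (6.5−10)² + (15.2−10)² + (6.3−10)² + (9−10)² + (12.8−10)² + (10.4−10)² = 70.39.
The Normal likelihood contributes (σ²)^(−n/2) exp(−SS/(2σ²)), so the posterior is Inverse-Gamma(α + n/2, β + SS/2) = Inverse-Gamma(10.4, 45.195).
The mode of Inverse-Gamma(a, b) is b/(a+1) = 45.195/11.4 ≈ 3.9645.

σ̂²_MAP = 3.9645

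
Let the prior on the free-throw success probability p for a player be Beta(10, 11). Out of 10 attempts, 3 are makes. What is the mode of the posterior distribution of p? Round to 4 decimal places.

p̂_MAP = 0.4138

Prior: Beta(10, 11).
Data: 3 successes in 10 trials. The binomial likelihood contributes p^3(1−p)^7, so the posterior is Beta(10+3, 11+7) = Beta(13, 18).
For Beta(a, b) with a, b > 1 the mode is (a−1)/(a+b−2) = 12/29 ≈ 0.4138.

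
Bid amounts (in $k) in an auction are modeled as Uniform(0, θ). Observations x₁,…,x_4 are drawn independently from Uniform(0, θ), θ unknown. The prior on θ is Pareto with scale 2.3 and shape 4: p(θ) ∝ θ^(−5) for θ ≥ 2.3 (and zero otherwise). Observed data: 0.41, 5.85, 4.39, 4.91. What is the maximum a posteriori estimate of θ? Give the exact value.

θ̂_MAP = 5.85

The Uniform(0, θ) likelihood is θ^(−n) for θ ≥ max(xᵢ), zero otherwise. Here max(xᵢ) = 5.85.
Posterior ∝ θ^(−5) · θ^(−4) = θ^(−9) on θ ≥ max(2.3, 5.85) = 5.85.
This density is strictly decreasing in θ, so the posterior mode lies at the lower boundary of the support.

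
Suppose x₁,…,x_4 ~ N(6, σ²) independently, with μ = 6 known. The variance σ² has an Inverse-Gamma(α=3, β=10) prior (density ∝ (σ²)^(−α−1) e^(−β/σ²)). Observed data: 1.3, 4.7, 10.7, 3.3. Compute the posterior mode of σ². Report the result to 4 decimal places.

Sum of squared deviations about the known mean: SS = (1.3−6)² + (4.7−6)² + (10.7−6)² + (3.3−6)² = 53.16.
The Normal likelihood contributes (σ²)^(−n/2) exp(−SS/(2σ²)), so the posterior is Inverse-Gamma(α + n/2, β + SS/2) = Inverse-Gamma(5, 36.58).
The mode of Inverse-Gamma(a, b) is b/(a+1) = 36.58/6 ≈ 6.0967.

σ̂²_MAP = 6.0967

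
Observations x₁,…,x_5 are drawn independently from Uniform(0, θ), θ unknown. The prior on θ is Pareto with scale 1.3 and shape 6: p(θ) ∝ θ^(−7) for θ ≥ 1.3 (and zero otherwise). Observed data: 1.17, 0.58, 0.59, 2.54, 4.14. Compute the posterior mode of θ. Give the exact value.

θ̂_MAP = 4.14

The Uniform(0, θ) likelihood is θ^(−n) for θ ≥ max(xᵢ), zero otherwise. Here max(xᵢ) = 4.14.
Posterior ∝ θ^(−7) · θ^(−5) = θ^(−12) on θ ≥ max(1.3, 4.14) = 4.14.
This density is strictly decreasing in θ, so the posterior mode lies at the lower boundary of the support.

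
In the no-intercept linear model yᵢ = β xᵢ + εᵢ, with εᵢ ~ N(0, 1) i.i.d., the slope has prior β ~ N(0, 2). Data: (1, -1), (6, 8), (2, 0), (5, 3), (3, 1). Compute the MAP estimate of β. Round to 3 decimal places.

β̂_MAP = 0.861

log p(β | y) = −Σ(yᵢ − βxᵢ)²/(2·1) − β²/(2·2) + const.
Setting the derivative to zero: Σxᵢ(yᵢ − βxᵢ)/1 − β/2 = 0, so β = Σxᵢyᵢ / (Σxᵢ² + σ²/τ²).
Σxᵢyᵢ = 1·(-1) + 6·8 + 2·0 + 5·3 + 3·1 = 65; Σxᵢ² = 75; σ²/τ² = 0.5.
β̂_MAP = 65 / (75 + 0.5) = 65/75.5 ≈ 0.861.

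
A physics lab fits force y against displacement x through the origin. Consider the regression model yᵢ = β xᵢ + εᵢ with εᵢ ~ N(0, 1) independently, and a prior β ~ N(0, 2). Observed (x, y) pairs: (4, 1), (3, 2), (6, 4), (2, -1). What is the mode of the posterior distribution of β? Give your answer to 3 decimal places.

β̂_MAP = 0.489

log p(β | y) = −Σ(yᵢ − βxᵢ)²/(2·1) − β²/(2·2) + const.
Setting the derivative to zero: Σxᵢ(yᵢ − βxᵢ)/1 − β/2 = 0, so β = Σxᵢyᵢ / (Σxᵢ² + σ²/τ²).
Σxᵢyᵢ = 4·1 + 3·2 + 6·4 + 2·(-1) = 32; Σxᵢ² = 65; σ²/τ² = 0.5.
β̂_MAP = 32 / (65 + 0.5) = 32/65.5 ≈ 0.489.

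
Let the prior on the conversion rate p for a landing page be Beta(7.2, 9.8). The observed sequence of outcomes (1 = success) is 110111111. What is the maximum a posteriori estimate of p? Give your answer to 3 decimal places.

Prior: Beta(7.2, 9.8).
Data: 8 successes in 9 trials (from the sequence). The binomial likelihood contributes p^8(1−p)^1, so the posterior is Beta(7.2+8, 9.8+1) = Beta(15.2, 10.8).
For Beta(a, b) with a, b > 1 the mode is (a−1)/(a+b−2) = 14.2/24 ≈ 0.592.

p̂_MAP = 0.592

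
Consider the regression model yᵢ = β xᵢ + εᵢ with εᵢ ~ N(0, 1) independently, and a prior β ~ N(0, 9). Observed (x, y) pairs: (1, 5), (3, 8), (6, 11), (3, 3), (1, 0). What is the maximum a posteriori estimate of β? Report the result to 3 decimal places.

β̂_MAP = 1.853

log p(β | y) = −Σ(yᵢ − βxᵢ)²/(2·1) − β²/(2·9) + const.
Setting the derivative to zero: Σxᵢ(yᵢ − βxᵢ)/1 − β/9 = 0, so β = Σxᵢyᵢ / (Σxᵢ² + σ²/τ²).
Σxᵢyᵢ = 1·5 + 3·8 + 6·11 + 3·3 + 1·0 = 104; Σxᵢ² = 56; σ²/τ² = 1/9.
β̂_MAP = 104 / (56 + 1/9) = 104/(505/9) = 936/505 ≈ 1.853.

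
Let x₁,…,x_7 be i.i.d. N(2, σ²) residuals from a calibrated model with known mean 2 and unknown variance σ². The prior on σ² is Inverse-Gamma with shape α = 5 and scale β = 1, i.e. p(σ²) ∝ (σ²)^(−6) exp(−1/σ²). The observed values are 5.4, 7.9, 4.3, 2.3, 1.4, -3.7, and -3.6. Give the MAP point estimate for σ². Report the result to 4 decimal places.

σ̂²_MAP = 6.2084

Sum of squared deviations about the known mean: SS = (5.4−2)² + (7.9−2)² + (4.3−2)² + (2.3−2)² + (1.4−2)² + (-3.7−2)² + (-3.6−2)² = 115.96.
The Normal likelihood contributes (σ²)^(−n/2) exp(−SS/(2σ²)), so the posterior is Inverse-Gamma(α + n/2, β + SS/2) = Inverse-Gamma(8.5, 58.98).
The mode of Inverse-Gamma(a, b) is b/(a+1) = 58.98/9.5 ≈ 6.2084.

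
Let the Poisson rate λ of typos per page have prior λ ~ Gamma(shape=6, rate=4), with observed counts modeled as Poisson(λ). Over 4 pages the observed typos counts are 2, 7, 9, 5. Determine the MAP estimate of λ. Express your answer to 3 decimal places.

λ̂_MAP = 3.500

Σxᵢ = 2+7+9+5 = 23, with n = 4.
Posterior ∝ λ^5e^(−4λ) · λ^23e^(−4λ) = λ^28e^(−8λ), i.e. Gamma(shape=29, rate=8).
The mode of a Gamma(a, b) with a ≥ 1 (shape–rate) is (a−1)/b = 28/8 ≈ 3.500.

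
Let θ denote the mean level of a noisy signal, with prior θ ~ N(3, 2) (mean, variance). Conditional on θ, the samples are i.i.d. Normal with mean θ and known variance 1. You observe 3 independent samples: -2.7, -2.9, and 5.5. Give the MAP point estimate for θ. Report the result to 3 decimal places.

n = 3; x̄ = ((-2.7) + (-2.9) + 5.5)/3 = -0.1/3 = -1/30 ≈ -0.0333.
For a Normal prior and Normal likelihood with known variance, the posterior is Normal; its mode equals its mean, the precision-weighted average.
Prior precision 1/σ₀² = 1/2 = 0.5; data precision n/σ² = 3/1 = 3.
θ̂ = (0.5·3 + 3·(-1/30)) / (0.5 + 3) = 1.4/3.5 = 0.400.

θ̂_MAP = 0.400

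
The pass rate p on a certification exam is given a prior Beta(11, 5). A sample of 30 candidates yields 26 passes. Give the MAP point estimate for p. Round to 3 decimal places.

Prior: Beta(11, 5).
Data: 26 successes in 30 trials. The binomial likelihood contributes p^26(1−p)^4, so the posterior is Beta(11+26, 5+4) = Beta(37, 9).
For Beta(a, b) with a, b > 1 the mode is (a−1)/(a+b−2) = 36/44 ≈ 0.818.

p̂_MAP = 0.818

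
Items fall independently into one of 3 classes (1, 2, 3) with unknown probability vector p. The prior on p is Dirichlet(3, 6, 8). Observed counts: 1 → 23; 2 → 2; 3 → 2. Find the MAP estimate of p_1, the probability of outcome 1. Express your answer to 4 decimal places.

MAP estimate: 0.6098

The posterior is Dirichlet(αᵢ + nᵢ) = Dirichlet(26, 8, 10).
For a Dirichlet(a₁,…,a_K) with all aᵢ > 1, the mode has j-th component (aⱼ − 1)/(Σaᵢ − K).
Here Σaᵢ = 44 and K = 3, so p_1 = (26 − 1)/(44 − 3) = 25/41 ≈ 0.6098.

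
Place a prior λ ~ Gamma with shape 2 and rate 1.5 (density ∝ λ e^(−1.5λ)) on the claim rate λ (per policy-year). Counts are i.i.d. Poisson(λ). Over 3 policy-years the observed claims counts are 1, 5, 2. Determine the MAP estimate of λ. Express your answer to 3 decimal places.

Σxᵢ = 1+5+2 = 8, with n = 3.
Posterior ∝ λe^(−1.5λ) · λ^8e^(−3λ) = λ^9e^(−4.5λ), i.e. Gamma(shape=10, rate=4.5).
The mode of a Gamma(a, b) with a ≥ 1 (shape–rate) is (a−1)/b = 9/4.5 ≈ 2.000.

λ̂_MAP = 2.000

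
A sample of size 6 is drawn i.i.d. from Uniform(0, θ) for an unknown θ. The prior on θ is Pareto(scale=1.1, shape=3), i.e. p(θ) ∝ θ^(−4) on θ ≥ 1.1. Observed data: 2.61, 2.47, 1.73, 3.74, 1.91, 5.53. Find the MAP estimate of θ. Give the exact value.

θ̂_MAP = 5.53

The Uniform(0, θ) likelihood is θ^(−n) for θ ≥ max(xᵢ), zero otherwise. Here max(xᵢ) = 5.53.
Posterior ∝ θ^(−4) · θ^(−6) = θ^(−10) on θ ≥ max(1.1, 5.53) = 5.53.
This density is strictly decreasing in θ, so the posterior mode lies at the lower boundary of the support.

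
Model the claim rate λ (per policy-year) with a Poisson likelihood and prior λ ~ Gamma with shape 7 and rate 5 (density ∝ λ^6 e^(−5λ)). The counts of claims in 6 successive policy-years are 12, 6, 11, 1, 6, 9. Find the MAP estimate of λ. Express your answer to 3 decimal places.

λ̂_MAP = 4.636

Σxᵢ = 12+6+11+1+6+9 = 45, with n = 6.
Posterior ∝ λ^6e^(−5λ) · λ^45e^(−6λ) = λ^51e^(−11λ), i.e. Gamma(shape=52, rate=11).
The mode of a Gamma(a, b) with a ≥ 1 (shape–rate) is (a−1)/b = 51/11 ≈ 4.636.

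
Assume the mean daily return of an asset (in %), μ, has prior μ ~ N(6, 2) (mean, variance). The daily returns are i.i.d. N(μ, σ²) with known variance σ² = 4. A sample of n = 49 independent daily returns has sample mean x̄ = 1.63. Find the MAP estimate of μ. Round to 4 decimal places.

n = 49, x̄ = 1.63.
For a Normal prior and Normal likelihood with known variance, the posterior is Normal; its mode equals its mean, the precision-weighted average.
Prior precision 1/σ₀² = 1/2 = 0.5; data precision n/σ² = 49/4 = 12.25.
μ̂ = (0.5·6 + 12.25·1.63) / (0.5 + 12.25) = 22.9675/12.75 = 9187/5100 ≈ 1.8014.

μ̂_MAP = 1.8014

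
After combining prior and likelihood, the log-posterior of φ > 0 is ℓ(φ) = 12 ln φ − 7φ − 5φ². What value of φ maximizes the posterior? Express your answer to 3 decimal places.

ℓ'(φ) = 12/φ − 7 − 10φ. Setting this to zero and multiplying by φ: 10φ² + 7φ − 12 = 0.
φ = (−7 + √(7² + 4·10·12)) / (2·10) = (−7 + √529) / 20 = (−7 + 23)/20 = 4/5.
ℓ''(φ) = −12/φ² − 10 < 0, confirming a maximum.

φ̂_MAP = 0.800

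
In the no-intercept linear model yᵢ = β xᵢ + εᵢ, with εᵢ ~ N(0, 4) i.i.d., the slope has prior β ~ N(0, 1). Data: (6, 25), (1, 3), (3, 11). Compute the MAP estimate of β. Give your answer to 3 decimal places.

β̂_MAP = 3.720

log p(β | y) = −Σ(yᵢ − βxᵢ)²/(2·4) − β²/(2·1) + const.
Setting the derivative to zero: Σxᵢ(yᵢ − βxᵢ)/4 − β/1 = 0, so β = Σxᵢyᵢ / (Σxᵢ² + σ²/τ²).
Σxᵢyᵢ = 6·25 + 1·3 + 3·11 = 186; Σxᵢ² = 46; σ²/τ² = 4.
β̂_MAP = 186 / (46 + 4) = 186/50 ≈ 3.720.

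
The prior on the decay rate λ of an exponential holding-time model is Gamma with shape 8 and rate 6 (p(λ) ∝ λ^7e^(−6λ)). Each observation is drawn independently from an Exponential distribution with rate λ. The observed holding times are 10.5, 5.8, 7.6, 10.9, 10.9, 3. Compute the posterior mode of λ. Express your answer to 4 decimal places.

The Exponential(rate=λ) likelihood is ∝ λ^n e^(−λΣtᵢ). Here n = 6 and Σtᵢ = 10.5 + 5.8 + 7.6 + 10.9 + 10.9 + 3 = 48.7.
Posterior ∝ λ^7e^(−6λ) · λ^6e^(−48.7λ) = λ^13e^(−54.7λ), i.e. Gamma(14, 54.7).
Mode = (a−1)/b = 13/54.7 ≈ 0.2377.

λ̂_MAP = 0.2377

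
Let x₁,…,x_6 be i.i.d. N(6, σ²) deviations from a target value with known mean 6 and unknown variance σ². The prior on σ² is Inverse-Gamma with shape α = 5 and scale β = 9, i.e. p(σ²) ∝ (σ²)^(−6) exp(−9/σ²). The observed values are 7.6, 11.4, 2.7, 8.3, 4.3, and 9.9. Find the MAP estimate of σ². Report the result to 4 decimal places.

σ̂²_MAP = 4.6667

Sum of squared deviations about the known mean: SS = (7.6−6)² + (11.4−6)² + (2.7−6)² + (8.3−6)² + (4.3−6)² + (9.9−6)² = 66.
The Normal likelihood contributes (σ²)^(−n/2) exp(−SS/(2σ²)), so the posterior is Inverse-Gamma(α + n/2, β + SS/2) = Inverse-Gamma(8, 42).
The mode of Inverse-Gamma(a, b) is b/(a+1) = 42/9 ≈ 4.6667.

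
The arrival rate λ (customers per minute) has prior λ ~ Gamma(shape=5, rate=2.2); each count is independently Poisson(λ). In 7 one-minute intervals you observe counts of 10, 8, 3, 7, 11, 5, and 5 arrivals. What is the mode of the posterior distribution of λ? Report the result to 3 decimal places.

λ̂_MAP = 5.761

Σxᵢ = 10+8+3+7+11+5+5 = 49, with n = 7.
Posterior ∝ λ^4e^(−2.2λ) · λ^49e^(−7λ) = λ^53e^(−9.2λ), i.e. Gamma(shape=54, rate=9.2).
The mode of a Gamma(a, b) with a ≥ 1 (shape–rate) is (a−1)/b = 53/9.2 ≈ 5.761.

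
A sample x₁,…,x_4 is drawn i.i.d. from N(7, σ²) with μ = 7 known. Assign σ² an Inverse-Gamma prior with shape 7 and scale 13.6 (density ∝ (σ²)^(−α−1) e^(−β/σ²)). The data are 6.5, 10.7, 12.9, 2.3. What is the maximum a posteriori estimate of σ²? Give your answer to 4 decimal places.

Sum of squared deviations about the known mean: SS = (6.5−7)² + (10.7−7)² + (12.9−7)² + (2.3−7)² = 70.84.
The Normal likelihood contributes (σ²)^(−n/2) exp(−SS/(2σ²)), so the posterior is Inverse-Gamma(α + n/2, β + SS/2) = Inverse-Gamma(9, 49.02).
The mode of Inverse-Gamma(a, b) is b/(a+1) = 49.02/10 ≈ 4.9020.

σ̂²_MAP = 4.9020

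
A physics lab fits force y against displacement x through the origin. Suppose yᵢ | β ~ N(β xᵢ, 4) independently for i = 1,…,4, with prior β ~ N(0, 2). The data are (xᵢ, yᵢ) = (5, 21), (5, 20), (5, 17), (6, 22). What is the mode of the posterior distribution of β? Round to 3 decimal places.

log p(β | y) = −Σ(yᵢ − βxᵢ)²/(2·4) − β²/(2·2) + const.
Setting the derivative to zero: Σxᵢ(yᵢ − βxᵢ)/4 − β/2 = 0, so β = Σxᵢyᵢ / (Σxᵢ² + σ²/τ²).
Σxᵢyᵢ = 5·21 + 5·20 + 5·17 + 6·22 = 422; Σxᵢ² = 111; σ²/τ² = 2.
β̂_MAP = 422 / (111 + 2) = 422/113 ≈ 3.735.

β̂_MAP = 3.735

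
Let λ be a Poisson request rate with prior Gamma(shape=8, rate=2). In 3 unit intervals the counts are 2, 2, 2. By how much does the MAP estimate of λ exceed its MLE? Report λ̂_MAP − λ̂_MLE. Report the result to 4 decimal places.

MAP − MLE = 0.6000

Σxᵢ = 6. Posterior is Gamma(14, 5); MAP = (14−1)/5 = 13/5 ≈ 2.60000.
MLE = x̄ = 6/3 ≈ 2.00000.
Difference = 13/5 − 6/3 = 3/5 ≈ 0.6000.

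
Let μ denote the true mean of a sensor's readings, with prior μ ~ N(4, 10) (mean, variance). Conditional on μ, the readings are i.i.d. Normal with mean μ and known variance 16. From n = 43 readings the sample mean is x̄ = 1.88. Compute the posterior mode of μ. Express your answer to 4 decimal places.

μ̂_MAP = 1.9561

n = 43, x̄ = 1.88.
For a Normal prior and Normal likelihood with known variance, the posterior is Normal; its mode equals its mean, the precision-weighted average.
Prior precision 1/σ₀² = 1/10 = 0.1; data precision n/σ² = 43/16 = 2.6875.
μ̂ = (0.1·4 + 2.6875·1.88) / (0.1 + 2.6875) = 5.4525/2.7875 = 2181/1115 ≈ 1.9561.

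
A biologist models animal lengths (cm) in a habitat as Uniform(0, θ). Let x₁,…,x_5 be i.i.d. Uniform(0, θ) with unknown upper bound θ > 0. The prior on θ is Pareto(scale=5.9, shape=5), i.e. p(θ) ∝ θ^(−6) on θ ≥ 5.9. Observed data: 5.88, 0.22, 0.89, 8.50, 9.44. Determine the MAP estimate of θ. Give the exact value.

θ̂_MAP = 9.44

The Uniform(0, θ) likelihood is θ^(−n) for θ ≥ max(xᵢ), zero otherwise. Here max(xᵢ) = 9.44.
Posterior ∝ θ^(−6) · θ^(−5) = θ^(−11) on θ ≥ max(5.9, 9.44) = 9.44.
This density is strictly decreasing in θ, so the posterior mode lies at the lower boundary of the support.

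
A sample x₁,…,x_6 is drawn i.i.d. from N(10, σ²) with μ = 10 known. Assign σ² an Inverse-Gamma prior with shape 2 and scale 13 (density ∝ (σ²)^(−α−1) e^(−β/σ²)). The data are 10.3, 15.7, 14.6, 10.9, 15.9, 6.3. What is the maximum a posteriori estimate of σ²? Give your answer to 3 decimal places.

σ̂²_MAP = 10.754

Sum of squared deviations about the known mean: SS = (10.3−10)² + (15.7−10)² + (14.6−10)² + (10.9−10)² + (15.9−10)² + (6.3−10)² = 103.05.
The Normal likelihood contributes (σ²)^(−n/2) exp(−SS/(2σ²)), so the posterior is Inverse-Gamma(α + n/2, β + SS/2) = Inverse-Gamma(5, 64.525).
The mode of Inverse-Gamma(a, b) is b/(a+1) = 64.525/6 ≈ 10.754.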